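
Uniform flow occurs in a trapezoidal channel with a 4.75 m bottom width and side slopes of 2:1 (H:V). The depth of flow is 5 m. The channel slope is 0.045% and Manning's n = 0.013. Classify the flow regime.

subcritical

With bottom width b = 4.75 m and side slope z = 2: A = (b + zy)y = (4.75 + 2×5)×5 = 73.75 m²; P = b + 2y√(1+z²) = 4.75 + 2×5×2.236 = 27.11 m.
Hydraulic radius R = A/P = 73.75/27.11 = 2.72 m.
V = (1/n) R^(2/3) √S = (1/0.013) × 2.72^(2/3) × √0.00045 = 3.18 m/s. Hydraulic depth D_h = A/T = 73.75/24.75 = 2.98 m.
Froude number Fr = V/√(g·D_h) = 3.18/√(9.81×2.98) = 0.588, which is less than 1, so the flow is subcritical.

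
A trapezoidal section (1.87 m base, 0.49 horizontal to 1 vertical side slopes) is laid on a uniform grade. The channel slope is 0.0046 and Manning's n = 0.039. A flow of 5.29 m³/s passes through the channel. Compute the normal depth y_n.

Manning's equation rearranged: A R^(2/3) = nQ / (1·√S) = 0.039 × 5.29 / (√0.0046) = 3.042.
At y = 1.16 m: A R^(2/3) = 2.09 — too small.
At y = 1.75 m: A R^(2/3) = 4.207 — too large.
At y = 1.45 m: A R^(2/3) = 3.044 — ≈ 3.042.

y_n = 1.45 m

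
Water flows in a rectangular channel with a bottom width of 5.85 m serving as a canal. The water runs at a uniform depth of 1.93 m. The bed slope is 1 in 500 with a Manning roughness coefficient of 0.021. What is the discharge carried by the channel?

Flow area A = b·y = 5.85 × 1.93 = 11.29 m². Wetted perimeter P = b + 2y = 5.85 + 2×1.93 = 9.71 m.
Hydraulic radius R = A/P = 11.29/9.71 = 1.163 m.
Manning's equation: Q = (1/n) A R^(2/3) S^(1/2) = (1/0.021) × 11.29 × 1.163^(2/3) × 0.002^(1/2) = 26.6 m³/s.

Q = 26.6 m³/s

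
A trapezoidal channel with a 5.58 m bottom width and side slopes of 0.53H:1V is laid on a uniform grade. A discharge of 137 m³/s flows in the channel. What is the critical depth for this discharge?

At critical depth, Q² T / (g A³) = 1, i.e. A³/T = Q²/g = 137²/9.81 = 1913.
At y = 4.13 m: A³/T = 3317 — high.
At y = 2.92 m: A³/T = 1039 — low.
At y = 3.51 m: A³/T = 1915 — ≈ 1913.

y_c = 3.51 m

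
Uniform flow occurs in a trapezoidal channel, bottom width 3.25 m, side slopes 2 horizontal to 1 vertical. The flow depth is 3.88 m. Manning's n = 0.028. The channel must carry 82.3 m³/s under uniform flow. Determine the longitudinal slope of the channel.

S = 0.0011

With bottom width b = 3.25 m and side slope z = 2: A = (b + zy)y = (3.25 + 2×3.88)×3.88 = 42.72 m²; P = b + 2y√(1+z²) = 3.25 + 2×3.88×2.236 = 20.6 m.
Hydraulic radius R = A/P = 42.72/20.6 = 2.074 m.
From Manning's equation, S = [nQ / (1 A R^(2/3))]² = [0.028 × 82.3 / (1 × 42.72 × 2.074^(2/3))]² = 0.0011.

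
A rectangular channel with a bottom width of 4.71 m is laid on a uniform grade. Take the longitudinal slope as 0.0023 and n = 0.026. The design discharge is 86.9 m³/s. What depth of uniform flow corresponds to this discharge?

y_n = 6.88 m

Manning's equation rearranged: A R^(2/3) = nQ / (1·√S) = 0.026 × 86.9 / (√0.0023) = 47.11.
Try y = 8.66 m: A R^(2/3) = 61.5 — high.
Try y = 5 m: A R^(2/3) = 32.23 — low.
Try y = 6.88 m: A R^(2/3) = 47.14 — ≈ 47.11.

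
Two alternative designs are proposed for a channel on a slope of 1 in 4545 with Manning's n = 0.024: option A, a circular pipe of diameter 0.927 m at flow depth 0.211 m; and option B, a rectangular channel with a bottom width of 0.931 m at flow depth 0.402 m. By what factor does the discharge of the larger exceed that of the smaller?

Channel A: For a circular section of diameter D = 0.927 m at depth y = 0.211 m, the central angle is θ = 2 arccos(1 − 2y/D) = 1.989 rad. Then A = (D²/8)(θ − sin θ) = 0.1155 m² and P = Dθ/2 = 0.9221 m. Hydraulic radius R = A/P = 0.1155/0.9221 = 0.1253 m. Q_A = (1/0.024)·0.1155·0.1253^(2/3)·√0.00022 = 0.01788 m³/s.
Channel B: Flow area A = b·y = 0.931 × 0.402 = 0.3743 m². Wetted perimeter P = b + 2y = 0.931 + 2×0.402 = 1.735 m. Hydraulic radius R = A/P = 0.3743/1.735 = 0.2157 m. Q_B = (1/0.024)·0.3743·0.2157^(2/3)·√0.00022 = 0.0832 m³/s.
The larger discharge is 0.0832 m³/s and the smaller is 0.01788 m³/s; the ratio is 4.65.

4.65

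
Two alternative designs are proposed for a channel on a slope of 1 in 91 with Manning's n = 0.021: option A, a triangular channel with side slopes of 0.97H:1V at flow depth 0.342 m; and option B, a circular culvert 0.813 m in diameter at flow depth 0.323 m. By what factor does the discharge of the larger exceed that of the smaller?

2.18

Channel A: For a triangular section with side slope z = 0.97: A = zy² = 0.97×0.342² = 0.1135 m²; P = 2y√(1+z²) = 2×0.342×1.393 = 0.9529 m. Hydraulic radius R = A/P = 0.1135/0.9529 = 0.1191 m. Q_A = (1/0.021)·0.1135·0.1191^(2/3)·√0.01099 = 0.1371 m³/s.
Channel B: For a circular section of diameter D = 0.813 m at depth y = 0.323 m, the central angle is θ = 2 arccos(1 − 2y/D) = 2.728 rad. Then A = (D²/8)(θ − sin θ) = 0.1922 m² and P = Dθ/2 = 1.109 m. Hydraulic radius R = A/P = 0.1922/1.109 = 0.1733 m. Q_B = (1/0.021)·0.1922·0.1733^(2/3)·√0.01099 = 0.2982 m³/s.
The larger discharge is 0.2982 m³/s and the smaller is 0.1371 m³/s; the ratio is 2.18.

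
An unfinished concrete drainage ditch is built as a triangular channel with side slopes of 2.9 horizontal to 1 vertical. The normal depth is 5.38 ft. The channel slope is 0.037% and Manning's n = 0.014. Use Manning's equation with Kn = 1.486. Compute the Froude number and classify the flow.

For a triangular section with side slope z = 2.9: A = zy² = 2.9×5.38² = 83.94 ft²; P = 2y√(1+z²) = 2×5.38×3.068 = 33.01 ft.
Hydraulic radius R = A/P = 83.94/33.01 = 2.543 ft.
V = (1.486/n) R^(2/3) √S = (1.486/0.014) × 2.543^(2/3) × √0.00037 = 3.804 ft/s. Hydraulic depth D_h = A/T = 83.94/31.2 = 2.69 ft.
Froude number Fr = V/√(g·D_h) = 3.804/√(32.2×2.69) = 0.409, which is less than 1, so the flow is subcritical.

subcritical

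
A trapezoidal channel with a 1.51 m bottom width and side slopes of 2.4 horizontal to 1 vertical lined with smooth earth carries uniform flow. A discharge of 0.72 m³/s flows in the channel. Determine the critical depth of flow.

At critical depth, Q² T / (g A³) = 1, i.e. A³/T = Q²/g = 0.72²/9.81 = 0.05284.
At y = 0.301 m: A³/T = 0.1027 — over.
At y = 0.189 m: A³/T = 0.02115 — short.
At y = 0.248 m: A³/T = 0.0527 — matches.

y_c = 0.248 m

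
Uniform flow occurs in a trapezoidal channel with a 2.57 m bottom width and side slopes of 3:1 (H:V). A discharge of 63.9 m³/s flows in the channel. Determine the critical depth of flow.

y_c = 2.09 m

At critical depth, Q² T / (g A³) = 1, i.e. A³/T = Q²/g = 63.9²/9.81 = 416.2.
Try y = 1.79 m: A³/T = 215.7 — too small.
Try y = 2.33 m: A³/T = 667.8 — too large.
Try y = 2.09 m: A³/T = 417.4 — close enough.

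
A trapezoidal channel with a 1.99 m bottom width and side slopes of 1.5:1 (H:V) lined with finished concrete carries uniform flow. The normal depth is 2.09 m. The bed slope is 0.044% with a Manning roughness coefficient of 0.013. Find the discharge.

With bottom width b = 1.99 m and side slope z = 1.5: A = (b + zy)y = (1.99 + 1.5×2.09)×2.09 = 10.71 m²; P = b + 2y√(1+z²) = 1.99 + 2×2.09×1.803 = 9.526 m.
Hydraulic radius R = A/P = 10.71/9.526 = 1.124 m.
Manning's equation: Q = (1/n) A R^(2/3) S^(1/2) = (1/0.013) × 10.71 × 1.124^(2/3) × 0.00044^(1/2) = 18.7 m³/s.

Q = 18.7 m³/s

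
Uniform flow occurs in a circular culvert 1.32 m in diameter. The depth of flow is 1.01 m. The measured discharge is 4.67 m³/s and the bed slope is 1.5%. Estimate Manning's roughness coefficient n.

For a circular section of diameter D = 1.32 m at depth y = 1.01 m, the central angle is θ = 2 arccos(1 − 2y/D) = 4.26 rad. Then A = (D²/8)(θ − sin θ) = 1.124 m² and P = Dθ/2 = 2.811 m.
Hydraulic radius R = A/P = 1.124/2.811 = 0.3997 m.
Rearranging Manning's equation: n = (1/Q) A R^(2/3) S^(1/2) = (1/4.67) × 1.124 × 0.3997^(2/3) × √0.015 = 0.016.

n = 0.016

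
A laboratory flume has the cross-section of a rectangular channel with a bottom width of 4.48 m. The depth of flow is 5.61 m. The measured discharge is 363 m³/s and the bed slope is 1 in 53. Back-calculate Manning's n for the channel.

Flow area A = b·y = 4.48 × 5.61 = 25.13 m². Wetted perimeter P = b + 2y = 4.48 + 2×5.61 = 15.7 m.
Hydraulic radius R = A/P = 25.13/15.7 = 1.601 m.
Rearranging Manning's equation: n = (1/Q) A R^(2/3) S^(1/2) = (1/363) × 25.13 × 1.601^(2/3) × √0.01887 = 0.013.

n = 0.013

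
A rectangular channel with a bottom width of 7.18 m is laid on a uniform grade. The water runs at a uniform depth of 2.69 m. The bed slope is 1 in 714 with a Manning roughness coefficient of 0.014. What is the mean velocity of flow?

V = 3.56 m/s

Flow area A = b·y = 7.18 × 2.69 = 19.31 m². Wetted perimeter P = b + 2y = 7.18 + 2×2.69 = 12.56 m.
Hydraulic radius R = A/P = 19.31/12.56 = 1.538 m.
From Manning's equation, V = (1/n) R^(2/3) S^(1/2) = (1/0.014) × 1.538^(2/3) × 0.001401^(1/2) = 3.56 m/s.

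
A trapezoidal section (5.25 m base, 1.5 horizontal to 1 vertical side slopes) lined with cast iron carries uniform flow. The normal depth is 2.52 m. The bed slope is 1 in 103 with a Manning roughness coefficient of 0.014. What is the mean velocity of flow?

V = 9.58 m/s

With bottom width b = 5.25 m and side slope z = 1.5: A = (b + zy)y = (5.25 + 1.5×2.52)×2.52 = 22.76 m²; P = b + 2y√(1+z²) = 5.25 + 2×2.52×1.803 = 14.34 m.
Hydraulic radius R = A/P = 22.76/14.34 = 1.587 m.
From Manning's equation, V = (1/n) R^(2/3) S^(1/2) = (1/0.014) × 1.587^(2/3) × 0.009709^(1/2) = 9.58 m/s.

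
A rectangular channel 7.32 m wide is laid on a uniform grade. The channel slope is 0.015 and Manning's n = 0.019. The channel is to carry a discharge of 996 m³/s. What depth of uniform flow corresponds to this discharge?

y_n = 10.8 m

Manning's equation rearranged: A R^(2/3) = nQ / (1·√S) = 0.019 × 996 / (√0.015) = 154.5.
Trying y = 8.32 m: A R^(2/3) = 113.4 — low.
Trying y = 11.9 m: A R^(2/3) = 173 — high.
Trying y = 10.8 m: A R^(2/3) = 154.6 — matches.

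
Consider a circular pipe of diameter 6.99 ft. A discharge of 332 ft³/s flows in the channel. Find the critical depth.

y_c = 4.8 ft

At critical depth, Q² T / (g A³) = 1, i.e. A³/T = Q²/g = 332²/32.2 = 3423.
Try y = 6.04 ft: A³/T = 9140 — too large.
Try y = 3.34 ft: A³/T = 849.7 — too small.
Try y = 4.8 ft: A³/T = 3419 — matches.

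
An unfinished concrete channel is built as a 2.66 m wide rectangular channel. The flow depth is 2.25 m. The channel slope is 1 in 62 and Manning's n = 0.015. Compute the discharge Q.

Flow area A = b·y = 2.66 × 2.25 = 5.985 m². Wetted perimeter P = b + 2y = 2.66 + 2×2.25 = 7.16 m.
Hydraulic radius R = A/P = 5.985/7.16 = 0.8359 m.
Manning's equation: Q = (1/n) A R^(2/3) S^(1/2) = (1/0.015) × 5.985 × 0.8359^(2/3) × 0.01613^(1/2) = 45 m³/s.

Q = 45 m³/s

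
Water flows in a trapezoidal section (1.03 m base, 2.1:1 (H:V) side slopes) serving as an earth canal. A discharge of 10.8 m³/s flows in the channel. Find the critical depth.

y_c = 1.18 m

At critical depth, Q² T / (g A³) = 1, i.e. A³/T = Q²/g = 10.8²/9.81 = 11.89.
At y = 1.29 m: A³/T = 17.4 — high.
At y = 1.18 m: A³/T = 11.85 — matches.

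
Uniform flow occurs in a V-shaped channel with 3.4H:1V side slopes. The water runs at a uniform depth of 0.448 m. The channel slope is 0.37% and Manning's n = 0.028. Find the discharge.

For a triangular section with side slope z = 3.4: A = zy² = 3.4×0.448² = 0.6824 m²; P = 2y√(1+z²) = 2×0.448×3.544 = 3.175 m.
Hydraulic radius R = A/P = 0.6824/3.175 = 0.2149 m.
Manning's equation: Q = (1/n) A R^(2/3) S^(1/2) = (1/0.028) × 0.6824 × 0.2149^(2/3) × 0.0037^(1/2) = 0.532 m³/s.

Q = 0.532 m³/s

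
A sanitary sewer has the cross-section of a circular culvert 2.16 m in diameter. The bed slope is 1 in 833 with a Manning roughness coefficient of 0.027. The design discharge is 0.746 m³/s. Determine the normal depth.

Manning's equation rearranged: A R^(2/3) = nQ / (1·√S) = 0.027 × 0.746 / (√0.0012) = 0.5813.
Try y = 0.876 m: A R^(2/3) = 0.8397 — too large.
Try y = 0.58 m: A R^(2/3) = 0.3833 — too small.
Try y = 0.719 m: A R^(2/3) = 0.581 — close enough.

y_n = 0.719 m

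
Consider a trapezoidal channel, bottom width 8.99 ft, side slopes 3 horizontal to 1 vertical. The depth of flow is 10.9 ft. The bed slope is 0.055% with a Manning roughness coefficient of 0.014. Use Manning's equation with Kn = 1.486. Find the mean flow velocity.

V = 8.06 ft/s

With bottom width b = 8.99 ft and side slope z = 3: A = (b + zy)y = (8.99 + 3×10.9)×10.9 = 454.4 ft²; P = b + 2y√(1+z²) = 8.99 + 2×10.9×3.162 = 77.93 ft.
Hydraulic radius R = A/P = 454.4/77.93 = 5.831 ft.
From Manning's equation, V = (1.486/n) R^(2/3) S^(1/2) = (1.486/0.014) × 5.831^(2/3) × 0.00055^(1/2) = 8.06 ft/s.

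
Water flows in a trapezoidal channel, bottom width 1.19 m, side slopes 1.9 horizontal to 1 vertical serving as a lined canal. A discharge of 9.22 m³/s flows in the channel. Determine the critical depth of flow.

At critical depth, Q² T / (g A³) = 1, i.e. A³/T = Q²/g = 9.22²/9.81 = 8.665.
At y = 1.33 m: A³/T = 19.35 — high.
At y = 0.881 m: A³/T = 3.54 — low.
At y = 1.1 m: A³/T = 8.746 — ≈ 8.665.

y_c = 1.1 m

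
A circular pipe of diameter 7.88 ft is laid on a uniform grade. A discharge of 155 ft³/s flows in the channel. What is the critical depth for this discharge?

At critical depth, Q² T / (g A³) = 1, i.e. A³/T = Q²/g = 155²/32.2 = 746.1.
At y = 3.85 ft: A³/T = 1685 — over.
At y = 2.24 ft: A³/T = 209.3 — short.
At y = 3.11 ft: A³/T = 743.6 — matches.

y_c = 3.11 ft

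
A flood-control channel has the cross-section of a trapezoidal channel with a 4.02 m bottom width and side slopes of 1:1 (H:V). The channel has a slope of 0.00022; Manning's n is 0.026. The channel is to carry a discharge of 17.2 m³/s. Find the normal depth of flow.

y_n = 3.02 m

Manning's equation rearranged: A R^(2/3) = nQ / (1·√S) = 0.026 × 17.2 / (√0.00022) = 30.15.
Try y = 3.47 m: A R^(2/3) = 39.57 — over.
Try y = 3.02 m: A R^(2/3) = 30.19 — matches.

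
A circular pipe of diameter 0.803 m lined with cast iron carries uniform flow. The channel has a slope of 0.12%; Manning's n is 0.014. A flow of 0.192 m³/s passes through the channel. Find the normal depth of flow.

Manning's equation rearranged: A R^(2/3) = nQ / (1·√S) = 0.014 × 0.192 / (√0.0012) = 0.0776.
Trying y = 0.258 m: A R^(2/3) = 0.0388 — too small.
Trying y = 0.428 m: A R^(2/3) = 0.09661 — too large.
Trying y = 0.376 m: A R^(2/3) = 0.07755 — close enough.

y_n = 0.376 m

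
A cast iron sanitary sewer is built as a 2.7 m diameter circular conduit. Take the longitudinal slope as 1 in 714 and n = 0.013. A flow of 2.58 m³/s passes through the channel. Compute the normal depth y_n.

y_n = 0.826 m

Manning's equation rearranged: A R^(2/3) = nQ / (1·√S) = 0.013 × 2.58 / (√0.001401) = 0.8962.
Trying y = 0.729 m: A R^(2/3) = 0.7025 — low.
Trying y = 0.826 m: A R^(2/3) = 0.896 — matches.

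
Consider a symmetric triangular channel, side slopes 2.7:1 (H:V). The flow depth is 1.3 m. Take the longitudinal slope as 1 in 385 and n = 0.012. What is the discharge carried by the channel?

For a triangular section with side slope z = 2.7: A = zy² = 2.7×1.3² = 4.563 m²; P = 2y√(1+z²) = 2×1.3×2.879 = 7.486 m.
Hydraulic radius R = A/P = 4.563/7.486 = 0.6095 m.
Manning's equation: Q = (1/n) A R^(2/3) S^(1/2) = (1/0.012) × 4.563 × 0.6095^(2/3) × 0.002597^(1/2) = 13.9 m³/s.

Q = 13.9 m³/s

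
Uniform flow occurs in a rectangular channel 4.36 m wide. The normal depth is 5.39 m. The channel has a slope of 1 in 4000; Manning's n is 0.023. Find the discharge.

Flow area A = b·y = 4.36 × 5.39 = 23.5 m². Wetted perimeter P = b + 2y = 4.36 + 2×5.39 = 15.14 m.
Hydraulic radius R = A/P = 23.5/15.14 = 1.552 m.
Manning's equation: Q = (1/n) A R^(2/3) S^(1/2) = (1/0.023) × 23.5 × 1.552^(2/3) × 0.00025^(1/2) = 21.7 m³/s.

Q = 21.7 m³/s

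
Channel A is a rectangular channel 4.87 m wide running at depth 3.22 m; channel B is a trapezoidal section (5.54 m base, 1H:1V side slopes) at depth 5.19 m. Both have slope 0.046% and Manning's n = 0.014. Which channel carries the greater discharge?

channel B

Channel A: Flow area A = b·y = 4.87 × 3.22 = 15.68 m². Wetted perimeter P = b + 2y = 4.87 + 2×3.22 = 11.31 m. Hydraulic radius R = A/P = 15.68/11.31 = 1.387 m. Q_A = (1/0.014)·15.68·1.387^(2/3)·√0.00046 = 29.87 m³/s.
Channel B: With bottom width b = 5.54 m and side slope z = 1: A = (b + zy)y = (5.54 + 1×5.19)×5.19 = 55.69 m²; P = b + 2y√(1+z²) = 5.54 + 2×5.19×1.414 = 20.22 m. Hydraulic radius R = A/P = 55.69/20.22 = 2.754 m. Q_B = (1/0.014)·55.69·2.754^(2/3)·√0.00046 = 167.6 m³/s.
Q_A = 29.87 m³/s vs Q_B = 167.6 m³/s, so channel B carries more.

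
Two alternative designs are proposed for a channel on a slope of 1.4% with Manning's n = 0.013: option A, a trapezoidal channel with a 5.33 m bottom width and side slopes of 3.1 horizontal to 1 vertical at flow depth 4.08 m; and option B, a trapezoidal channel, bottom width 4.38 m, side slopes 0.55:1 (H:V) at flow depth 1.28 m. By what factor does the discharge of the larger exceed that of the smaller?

21.2

Channel A: With bottom width b = 5.33 m and side slope z = 3.1: A = (b + zy)y = (5.33 + 3.1×4.08)×4.08 = 73.35 m²; P = b + 2y√(1+z²) = 5.33 + 2×4.08×3.257 = 31.91 m. Hydraulic radius R = A/P = 73.35/31.91 = 2.299 m. Q_A = (1/0.013)·73.35·2.299^(2/3)·√0.014 = 1163 m³/s.
Channel B: With bottom width b = 4.38 m and side slope z = 0.55: A = (b + zy)y = (4.38 + 0.55×1.28)×1.28 = 6.508 m²; P = b + 2y√(1+z²) = 4.38 + 2×1.28×1.141 = 7.302 m. Hydraulic radius R = A/P = 6.508/7.302 = 0.8912 m. Q_B = (1/0.013)·6.508·0.8912^(2/3)·√0.014 = 54.85 m³/s.
The larger discharge is 1163 m³/s and the smaller is 54.85 m³/s; the ratio is 21.2.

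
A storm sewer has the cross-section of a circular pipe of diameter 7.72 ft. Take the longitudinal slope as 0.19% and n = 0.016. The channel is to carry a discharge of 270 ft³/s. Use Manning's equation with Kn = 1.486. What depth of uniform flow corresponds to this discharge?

y_n = 5.83 ft

Manning's equation rearranged: A R^(2/3) = nQ / (1.486·√S) = 0.016 × 270 / (1.486 × √0.0019) = 66.69.
At y = 5.17 ft: A R^(2/3) = 57.24 — low.
At y = 5.83 ft: A R^(2/3) = 66.69 — matches.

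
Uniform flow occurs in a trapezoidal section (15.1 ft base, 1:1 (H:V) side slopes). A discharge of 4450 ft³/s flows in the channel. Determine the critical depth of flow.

y_c = 10.9 ft

At critical depth, Q² T / (g A³) = 1, i.e. A³/T = Q²/g = 4450²/32.2 = 615000.
Try y = 9.52 ft: A³/T = 377100 — low.
Try y = 13.1 ft: A³/T = 1221000 — high.
Try y = 10.9 ft: A³/T = 616800 — close enough.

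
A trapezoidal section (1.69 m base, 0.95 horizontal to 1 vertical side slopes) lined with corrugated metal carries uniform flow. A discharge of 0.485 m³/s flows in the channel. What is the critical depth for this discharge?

y_c = 0.196 m

At critical depth, Q² T / (g A³) = 1, i.e. A³/T = Q²/g = 0.485²/9.81 = 0.02398.
Trying y = 0.156 m: A³/T = 0.01187 — low.
Trying y = 0.247 m: A³/T = 0.04975 — high.
Trying y = 0.196 m: A³/T = 0.02411 — matches.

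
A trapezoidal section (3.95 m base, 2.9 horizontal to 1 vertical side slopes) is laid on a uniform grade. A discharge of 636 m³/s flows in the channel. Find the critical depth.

At critical depth, Q² T / (g A³) = 1, i.e. A³/T = Q²/g = 636²/9.81 = 41230.
Try y = 4.15 m: A³/T = 10420 — low.
Try y = 6.22 m: A³/T = 63910 — high.
Try y = 5.65 m: A³/T = 41300 — ≈ 41230.

y_c = 5.65 m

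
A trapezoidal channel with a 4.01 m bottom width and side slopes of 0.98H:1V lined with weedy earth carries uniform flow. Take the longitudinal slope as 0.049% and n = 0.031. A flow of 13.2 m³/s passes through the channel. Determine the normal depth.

y_n = 2.34 m

Manning's equation rearranged: A R^(2/3) = nQ / (1·√S) = 0.031 × 13.2 / (√0.00049) = 18.49.
At y = 2.76 m: A R^(2/3) = 25.13 — over.
At y = 2.34 m: A R^(2/3) = 18.43 — ≈ 18.49.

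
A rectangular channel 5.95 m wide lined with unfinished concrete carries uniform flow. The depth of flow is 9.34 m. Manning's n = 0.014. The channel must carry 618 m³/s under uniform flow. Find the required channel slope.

Flow area A = b·y = 5.95 × 9.34 = 55.57 m². Wetted perimeter P = b + 2y = 5.95 + 2×9.34 = 24.63 m.
Hydraulic radius R = A/P = 55.57/24.63 = 2.256 m.
From Manning's equation, S = [nQ / (1 A R^(2/3))]² = [0.014 × 618 / (1 × 55.57 × 2.256^(2/3))]² = 0.00819.

S = 0.00819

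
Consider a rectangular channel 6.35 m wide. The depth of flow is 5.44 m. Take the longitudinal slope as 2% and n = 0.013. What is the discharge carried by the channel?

Q = 597 m³/s

Flow area A = b·y = 6.35 × 5.44 = 34.54 m². Wetted perimeter P = b + 2y = 6.35 + 2×5.44 = 17.23 m.
Hydraulic radius R = A/P = 34.54/17.23 = 2.005 m.
Manning's equation: Q = (1/n) A R^(2/3) S^(1/2) = (1/0.013) × 34.54 × 2.005^(2/3) × 0.02^(1/2) = 597 m³/s.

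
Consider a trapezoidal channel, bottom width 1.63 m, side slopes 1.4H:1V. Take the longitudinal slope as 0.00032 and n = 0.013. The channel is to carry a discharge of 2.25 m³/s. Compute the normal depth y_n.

Manning's equation rearranged: A R^(2/3) = nQ / (1·√S) = 0.013 × 2.25 / (√0.00032) = 1.635.
Try y = 0.759 m: A R^(2/3) = 1.256 — too small.
Try y = 1.08 m: A R^(2/3) = 2.506 — too large.
Try y = 0.87 m: A R^(2/3) = 1.635 — ≈ 1.635.

y_n = 0.87 m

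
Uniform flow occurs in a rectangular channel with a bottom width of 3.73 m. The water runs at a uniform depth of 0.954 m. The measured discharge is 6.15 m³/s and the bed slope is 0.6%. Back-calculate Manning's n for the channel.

n = 0.033

Flow area A = b·y = 3.73 × 0.954 = 3.558 m². Wetted perimeter P = b + 2y = 3.73 + 2×0.954 = 5.638 m.
Hydraulic radius R = A/P = 3.558/5.638 = 0.6311 m.
Rearranging Manning's equation: n = (1/Q) A R^(2/3) S^(1/2) = (1/6.15) × 3.558 × 0.6311^(2/3) × √0.006 = 0.033.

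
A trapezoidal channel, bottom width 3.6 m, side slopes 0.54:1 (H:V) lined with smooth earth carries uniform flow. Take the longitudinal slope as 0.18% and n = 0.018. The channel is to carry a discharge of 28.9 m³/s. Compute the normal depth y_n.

y_n = 2.22 m

Manning's equation rearranged: A R^(2/3) = nQ / (1·√S) = 0.018 × 28.9 / (√0.0018) = 12.26.
Trying y = 1.58 m: A R^(2/3) = 6.934 — too small.
Trying y = 2.22 m: A R^(2/3) = 12.24 — matches.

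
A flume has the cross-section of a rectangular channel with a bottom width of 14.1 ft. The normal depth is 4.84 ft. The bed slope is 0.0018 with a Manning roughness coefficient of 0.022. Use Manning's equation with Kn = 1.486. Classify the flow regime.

Flow area A = b·y = 14.1 × 4.84 = 68.24 ft². Wetted perimeter P = b + 2y = 14.1 + 2×4.84 = 23.78 ft.
Hydraulic radius R = A/P = 68.24/23.78 = 2.87 ft.
V = (1.486/n) R^(2/3) √S = (1.486/0.022) × 2.87^(2/3) × √0.0018 = 5.787 ft/s. Hydraulic depth D_h = A/T = 68.24/14.1 = 4.84 ft.
Froude number Fr = V/√(g·D_h) = 5.787/√(32.2×4.84) = 0.464, which is less than 1, so the flow is subcritical.

subcritical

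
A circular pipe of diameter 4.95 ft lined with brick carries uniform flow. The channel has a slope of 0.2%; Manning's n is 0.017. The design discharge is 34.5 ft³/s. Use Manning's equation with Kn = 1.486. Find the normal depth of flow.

y_n = 2.17 ft

Manning's equation rearranged: A R^(2/3) = nQ / (1.486·√S) = 0.017 × 34.5 / (1.486 × √0.002) = 8.825.
Try y = 2.74 ft: A R^(2/3) = 13.13 — over.
Try y = 1.58 ft: A R^(2/3) = 4.895 — short.
Try y = 2.17 ft: A R^(2/3) = 8.82 — close enough.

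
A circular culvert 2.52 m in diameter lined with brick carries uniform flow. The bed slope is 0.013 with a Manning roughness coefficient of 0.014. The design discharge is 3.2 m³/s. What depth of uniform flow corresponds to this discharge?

y_n = 0.557 m

Manning's equation rearranged: A R^(2/3) = nQ / (1·√S) = 0.014 × 3.2 / (√0.013) = 0.3929.
Trying y = 0.686 m: A R^(2/3) = 0.5939 — over.
Trying y = 0.428 m: A R^(2/3) = 0.2301 — short.
Trying y = 0.557 m: A R^(2/3) = 0.3927 — ≈ 0.3929.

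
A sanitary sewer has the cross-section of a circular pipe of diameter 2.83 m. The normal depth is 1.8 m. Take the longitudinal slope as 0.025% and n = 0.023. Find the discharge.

For a circular section of diameter D = 2.83 m at depth y = 1.8 m, the central angle is θ = 2 arccos(1 − 2y/D) = 3.693 rad. Then A = (D²/8)(θ − sin θ) = 4.221 m² and P = Dθ/2 = 5.225 m.
Hydraulic radius R = A/P = 4.221/5.225 = 0.8078 m.
Manning's equation: Q = (1/n) A R^(2/3) S^(1/2) = (1/0.023) × 4.221 × 0.8078^(2/3) × 0.00025^(1/2) = 2.52 m³/s.

Q = 2.52 m³/s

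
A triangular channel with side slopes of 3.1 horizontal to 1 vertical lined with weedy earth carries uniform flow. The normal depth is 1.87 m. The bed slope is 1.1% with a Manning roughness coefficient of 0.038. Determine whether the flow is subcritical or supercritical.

subcritical

For a triangular section with side slope z = 3.1: A = zy² = 3.1×1.87² = 10.84 m²; P = 2y√(1+z²) = 2×1.87×3.257 = 12.18 m.
Hydraulic radius R = A/P = 10.84/12.18 = 0.8898 m.
V = (1/n) R^(2/3) √S = (1/0.038) × 0.8898^(2/3) × √0.011 = 2.553 m/s. Hydraulic depth D_h = A/T = 10.84/11.59 = 0.935 m.
Froude number Fr = V/√(g·D_h) = 2.553/√(9.81×0.935) = 0.843, which is less than 1, so the flow is subcritical.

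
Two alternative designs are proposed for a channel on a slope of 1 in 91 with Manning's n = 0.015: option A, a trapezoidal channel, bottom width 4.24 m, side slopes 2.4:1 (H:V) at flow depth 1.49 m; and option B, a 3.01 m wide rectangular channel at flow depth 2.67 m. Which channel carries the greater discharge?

Channel A: With bottom width b = 4.24 m and side slope z = 2.4: A = (b + zy)y = (4.24 + 2.4×1.49)×1.49 = 11.65 m²; P = b + 2y√(1+z²) = 4.24 + 2×1.49×2.6 = 11.99 m. Hydraulic radius R = A/P = 11.65/11.99 = 0.9715 m. Q_A = (1/0.015)·11.65·0.9715^(2/3)·√0.01099 = 79.83 m³/s.
Channel B: Flow area A = b·y = 3.01 × 2.67 = 8.037 m². Wetted perimeter P = b + 2y = 3.01 + 2×2.67 = 8.35 m. Hydraulic radius R = A/P = 8.037/8.35 = 0.9625 m. Q_B = (1/0.015)·8.037·0.9625^(2/3)·√0.01099 = 54.75 m³/s.
Q_A = 79.83 m³/s vs Q_B = 54.75 m³/s, so channel A carries more.

channel A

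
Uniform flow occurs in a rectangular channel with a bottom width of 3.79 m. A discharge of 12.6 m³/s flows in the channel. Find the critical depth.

y_c = 1.04 m

For a rectangular channel, critical depth y_c = (q²/g)^(1/3) where q = Q/b = 12.6/3.79 = 3.325 m²/s.
So y_c = (3.325²/9.81)^(1/3) = 1.04 m.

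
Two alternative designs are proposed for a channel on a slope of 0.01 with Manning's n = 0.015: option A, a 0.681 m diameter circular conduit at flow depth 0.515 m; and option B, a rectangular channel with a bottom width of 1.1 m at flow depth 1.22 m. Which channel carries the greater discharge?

Channel A: For a circular section of diameter D = 0.681 m at depth y = 0.515 m, the central angle is θ = 2 arccos(1 − 2y/D) = 4.218 rad. Then A = (D²/8)(θ − sin θ) = 0.2955 m² and P = Dθ/2 = 1.436 m. Hydraulic radius R = A/P = 0.2955/1.436 = 0.2058 m. Q_A = (1/0.015)·0.2955·0.2058^(2/3)·√0.01 = 0.6867 m³/s.
Channel B: Flow area A = b·y = 1.1 × 1.22 = 1.342 m². Wetted perimeter P = b + 2y = 1.1 + 2×1.22 = 3.54 m. Hydraulic radius R = A/P = 1.342/3.54 = 0.3791 m. Q_B = (1/0.015)·1.342·0.3791^(2/3)·√0.01 = 4.686 m³/s.
Q_A = 0.6867 m³/s vs Q_B = 4.686 m³/s, so channel B carries more.

channel B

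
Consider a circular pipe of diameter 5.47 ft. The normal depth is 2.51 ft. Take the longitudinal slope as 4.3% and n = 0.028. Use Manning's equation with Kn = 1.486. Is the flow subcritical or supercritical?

For a circular section of diameter D = 5.47 ft at depth y = 2.51 ft, the central angle is θ = 2 arccos(1 − 2y/D) = 2.977 rad. Then A = (D²/8)(θ − sin θ) = 10.52 ft² and P = Dθ/2 = 8.142 ft.
Hydraulic radius R = A/P = 10.52/8.142 = 1.292 ft.
V = (1.486/n) R^(2/3) √S = (1.486/0.028) × 1.292^(2/3) × √0.043 = 13.06 ft/s. Hydraulic depth D_h = A/T = 10.52/5.451 = 1.93 ft.
Froude number Fr = V/√(g·D_h) = 13.06/√(32.2×1.93) = 1.66, which is greater than 1, so the flow is supercritical.

supercritical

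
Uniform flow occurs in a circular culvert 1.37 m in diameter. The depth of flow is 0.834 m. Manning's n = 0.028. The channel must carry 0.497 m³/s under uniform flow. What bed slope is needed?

S = 0.000788

For a circular section of diameter D = 1.37 m at depth y = 0.834 m, the central angle is θ = 2 arccos(1 − 2y/D) = 3.58 rad. Then A = (D²/8)(θ − sin θ) = 0.9396 m² and P = Dθ/2 = 2.452 m.
Hydraulic radius R = A/P = 0.9396/2.452 = 0.3831 m.
From Manning's equation, S = [nQ / (1 A R^(2/3))]² = [0.028 × 0.497 / (1 × 0.9396 × 0.3831^(2/3))]² = 0.000788.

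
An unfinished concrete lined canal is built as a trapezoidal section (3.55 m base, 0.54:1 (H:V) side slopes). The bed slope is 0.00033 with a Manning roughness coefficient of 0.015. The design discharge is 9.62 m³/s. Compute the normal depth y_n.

y_n = 1.73 m

Manning's equation rearranged: A R^(2/3) = nQ / (1·√S) = 0.015 × 9.62 / (√0.00033) = 7.943.
Try y = 1.36 m: A R^(2/3) = 5.34 — low.
Try y = 1.89 m: A R^(2/3) = 9.211 — high.
Try y = 1.73 m: A R^(2/3) = 7.947 — close enough.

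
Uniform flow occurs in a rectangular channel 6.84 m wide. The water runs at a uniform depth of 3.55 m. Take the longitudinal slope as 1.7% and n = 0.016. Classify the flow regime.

Flow area A = b·y = 6.84 × 3.55 = 24.28 m². Wetted perimeter P = b + 2y = 6.84 + 2×3.55 = 13.94 m.
Hydraulic radius R = A/P = 24.28/13.94 = 1.742 m.
V = (1/n) R^(2/3) √S = (1/0.016) × 1.742^(2/3) × √0.017 = 11.8 m/s. Hydraulic depth D_h = A/T = 24.28/6.84 = 3.55 m.
Froude number Fr = V/√(g·D_h) = 11.8/√(9.81×3.55) = 2, which is greater than 1, so the flow is supercritical.

supercritical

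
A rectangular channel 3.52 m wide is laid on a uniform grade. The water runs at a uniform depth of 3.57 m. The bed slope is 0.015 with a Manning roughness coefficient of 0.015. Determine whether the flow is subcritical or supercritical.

Flow area A = b·y = 3.52 × 3.57 = 12.57 m². Wetted perimeter P = b + 2y = 3.52 + 2×3.57 = 10.66 m.
Hydraulic radius R = A/P = 12.57/10.66 = 1.179 m.
V = (1/n) R^(2/3) √S = (1/0.015) × 1.179^(2/3) × √0.015 = 9.112 m/s. Hydraulic depth D_h = A/T = 12.57/3.52 = 3.57 m.
Froude number Fr = V/√(g·D_h) = 9.112/√(9.81×3.57) = 1.54, which is greater than 1, so the flow is supercritical.

supercritical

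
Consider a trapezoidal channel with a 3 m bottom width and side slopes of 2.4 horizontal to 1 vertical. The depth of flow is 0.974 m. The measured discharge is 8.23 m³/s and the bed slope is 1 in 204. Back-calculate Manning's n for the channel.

With bottom width b = 3 m and side slope z = 2.4: A = (b + zy)y = (3 + 2.4×0.974)×0.974 = 5.199 m²; P = b + 2y√(1+z²) = 3 + 2×0.974×2.6 = 8.065 m.
Hydraulic radius R = A/P = 5.199/8.065 = 0.6446 m.
Rearranging Manning's equation: n = (1/Q) A R^(2/3) S^(1/2) = (1/8.23) × 5.199 × 0.6446^(2/3) × √0.004902 = 0.033.

n = 0.033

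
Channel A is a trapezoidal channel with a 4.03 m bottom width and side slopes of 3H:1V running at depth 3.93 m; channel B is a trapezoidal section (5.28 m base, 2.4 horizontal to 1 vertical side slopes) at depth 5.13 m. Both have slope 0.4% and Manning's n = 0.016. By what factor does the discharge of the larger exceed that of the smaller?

1.74

Channel A: With bottom width b = 4.03 m and side slope z = 3: A = (b + zy)y = (4.03 + 3×3.93)×3.93 = 62.17 m²; P = b + 2y√(1+z²) = 4.03 + 2×3.93×3.162 = 28.89 m. Hydraulic radius R = A/P = 62.17/28.89 = 2.152 m. Q_A = (1/0.016)·62.17·2.152^(2/3)·√0.004 = 409.7 m³/s.
Channel B: With bottom width b = 5.28 m and side slope z = 2.4: A = (b + zy)y = (5.28 + 2.4×5.13)×5.13 = 90.25 m²; P = b + 2y√(1+z²) = 5.28 + 2×5.13×2.6 = 31.96 m. Hydraulic radius R = A/P = 90.25/31.96 = 2.824 m. Q_B = (1/0.016)·90.25·2.824^(2/3)·√0.004 = 712.7 m³/s.
The larger discharge is 712.7 m³/s and the smaller is 409.7 m³/s; the ratio is 1.74.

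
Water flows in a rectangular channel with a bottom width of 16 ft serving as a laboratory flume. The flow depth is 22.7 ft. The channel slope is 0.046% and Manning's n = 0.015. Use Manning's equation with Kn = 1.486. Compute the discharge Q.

Flow area A = b·y = 16 × 22.7 = 363.2 ft². Wetted perimeter P = b + 2y = 16 + 2×22.7 = 61.4 ft.
Hydraulic radius R = A/P = 363.2/61.4 = 5.915 ft.
Manning's equation: Q = (1.486/n) A R^(2/3) S^(1/2) = (1.486/0.015) × 363.2 × 5.915^(2/3) × 0.00046^(1/2) = 2520 ft³/s.

Q = 2520 ft³/s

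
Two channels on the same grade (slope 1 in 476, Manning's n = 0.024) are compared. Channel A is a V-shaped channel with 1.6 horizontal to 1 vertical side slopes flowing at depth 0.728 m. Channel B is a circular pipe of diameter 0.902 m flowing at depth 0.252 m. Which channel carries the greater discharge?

Channel A: For a triangular section with side slope z = 1.6: A = zy² = 1.6×0.728² = 0.848 m²; P = 2y√(1+z²) = 2×0.728×1.887 = 2.747 m. Hydraulic radius R = A/P = 0.848/2.747 = 0.3087 m. Q_A = (1/0.024)·0.848·0.3087^(2/3)·√0.002101 = 0.7397 m³/s.
Channel B: For a circular section of diameter D = 0.902 m at depth y = 0.252 m, the central angle is θ = 2 arccos(1 − 2y/D) = 2.228 rad. Then A = (D²/8)(θ − sin θ) = 0.146 m² and P = Dθ/2 = 1.005 m. Hydraulic radius R = A/P = 0.146/1.005 = 0.1453 m. Q_B = (1/0.024)·0.146·0.1453^(2/3)·√0.002101 = 0.07708 m³/s.
Q_A = 0.7397 m³/s vs Q_B = 0.07708 m³/s, so channel A carries more.

channel A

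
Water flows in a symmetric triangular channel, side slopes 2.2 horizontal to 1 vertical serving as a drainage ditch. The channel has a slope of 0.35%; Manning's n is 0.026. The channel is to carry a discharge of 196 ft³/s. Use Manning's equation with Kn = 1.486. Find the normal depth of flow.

Manning's equation rearranged: A R^(2/3) = nQ / (1.486·√S) = 0.026 × 196 / (1.486 × √0.0035) = 57.97.
Try y = 3.21 ft: A R^(2/3) = 29.19 — short.
Try y = 4.84 ft: A R^(2/3) = 87.26 — over.
Try y = 4.15 ft: A R^(2/3) = 57.9 — ≈ 57.97.

y_n = 4.15 ft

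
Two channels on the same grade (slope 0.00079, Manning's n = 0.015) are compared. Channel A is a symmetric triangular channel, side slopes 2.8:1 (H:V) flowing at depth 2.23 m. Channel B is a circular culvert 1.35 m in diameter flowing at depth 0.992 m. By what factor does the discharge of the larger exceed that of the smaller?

23.3

Channel A: For a triangular section with side slope z = 2.8: A = zy² = 2.8×2.23² = 13.92 m²; P = 2y√(1+z²) = 2×2.23×2.973 = 13.26 m. Hydraulic radius R = A/P = 13.92/13.26 = 1.05 m. Q_A = (1/0.015)·13.92·1.05^(2/3)·√0.00079 = 26.95 m³/s.
Channel B: For a circular section of diameter D = 1.35 m at depth y = 0.992 m, the central angle is θ = 2 arccos(1 − 2y/D) = 4.119 rad. Then A = (D²/8)(θ − sin θ) = 1.127 m² and P = Dθ/2 = 2.781 m. Hydraulic radius R = A/P = 1.127/2.781 = 0.4054 m. Q_B = (1/0.015)·1.127·0.4054^(2/3)·√0.00079 = 1.157 m³/s.
The larger discharge is 26.95 m³/s and the smaller is 1.157 m³/s; the ratio is 23.3.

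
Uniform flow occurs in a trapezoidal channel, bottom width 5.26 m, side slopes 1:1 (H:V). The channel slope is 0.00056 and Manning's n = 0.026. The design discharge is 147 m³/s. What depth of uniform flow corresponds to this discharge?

Manning's equation rearranged: A R^(2/3) = nQ / (1·√S) = 0.026 × 147 / (√0.00056) = 161.5.
Trying y = 8.05 m: A R^(2/3) = 262 — high.
Trying y = 5.7 m: A R^(2/3) = 127.7 — low.
Trying y = 6.39 m: A R^(2/3) = 161.3 — close enough.

y_n = 6.39 m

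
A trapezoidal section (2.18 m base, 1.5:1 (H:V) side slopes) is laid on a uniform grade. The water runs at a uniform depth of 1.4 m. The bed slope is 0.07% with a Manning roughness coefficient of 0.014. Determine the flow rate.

With bottom width b = 2.18 m and side slope z = 1.5: A = (b + zy)y = (2.18 + 1.5×1.4)×1.4 = 5.992 m²; P = b + 2y√(1+z²) = 2.18 + 2×1.4×1.803 = 7.228 m.
Hydraulic radius R = A/P = 5.992/7.228 = 0.829 m.
Manning's equation: Q = (1/n) A R^(2/3) S^(1/2) = (1/0.014) × 5.992 × 0.829^(2/3) × 0.0007^(1/2) = 9.99 m³/s.

Q = 9.99 m³/s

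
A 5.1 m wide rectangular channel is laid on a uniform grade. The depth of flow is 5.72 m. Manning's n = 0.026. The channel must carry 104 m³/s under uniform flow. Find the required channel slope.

S = 0.00403

Flow area A = b·y = 5.1 × 5.72 = 29.17 m². Wetted perimeter P = b + 2y = 5.1 + 2×5.72 = 16.54 m.
Hydraulic radius R = A/P = 29.17/16.54 = 1.764 m.
From Manning's equation, S = [nQ / (1 A R^(2/3))]² = [0.026 × 104 / (1 × 29.17 × 1.764^(2/3))]² = 0.00403.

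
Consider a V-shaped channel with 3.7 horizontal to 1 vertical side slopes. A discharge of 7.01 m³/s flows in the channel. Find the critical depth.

At critical depth, Q² T / (g A³) = 1, i.e. A³/T = Q²/g = 7.01²/9.81 = 5.009.
Try y = 0.733 m: A³/T = 1.448 — short.
Try y = 1.15 m: A³/T = 13.77 — over.
Try y = 0.939 m: A³/T = 4.997 — close enough.

y_c = 0.939 m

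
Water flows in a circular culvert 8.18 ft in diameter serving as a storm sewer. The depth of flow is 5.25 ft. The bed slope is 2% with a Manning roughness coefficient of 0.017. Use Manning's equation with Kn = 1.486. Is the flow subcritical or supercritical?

supercritical

For a circular section of diameter D = 8.18 ft at depth y = 5.25 ft, the central angle is θ = 2 arccos(1 − 2y/D) = 3.717 rad. Then A = (D²/8)(θ − sin θ) = 35.64 ft² and P = Dθ/2 = 15.2 ft.
Hydraulic radius R = A/P = 35.64/15.2 = 2.344 ft.
V = (1.486/n) R^(2/3) √S = (1.486/0.017) × 2.344^(2/3) × √0.02 = 21.82 ft/s. Hydraulic depth D_h = A/T = 35.64/7.844 = 4.543 ft.
Froude number Fr = V/√(g·D_h) = 21.82/√(32.2×4.543) = 1.8, which is greater than 1, so the flow is supercritical.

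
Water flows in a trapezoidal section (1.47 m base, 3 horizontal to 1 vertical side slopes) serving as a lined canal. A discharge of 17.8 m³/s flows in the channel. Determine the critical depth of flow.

y_c = 1.26 m

At critical depth, Q² T / (g A³) = 1, i.e. A³/T = Q²/g = 17.8²/9.81 = 32.3.
At y = 1.5 m: A³/T = 68.59 — over.
At y = 1.12 m: A³/T = 19.33 — short.
At y = 1.26 m: A³/T = 32.06 — close enough.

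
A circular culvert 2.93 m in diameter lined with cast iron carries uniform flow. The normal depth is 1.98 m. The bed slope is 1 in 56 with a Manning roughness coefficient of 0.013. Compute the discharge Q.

For a circular section of diameter D = 2.93 m at depth y = 1.98 m, the central angle is θ = 2 arccos(1 − 2y/D) = 3.86 rad. Then A = (D²/8)(θ − sin θ) = 4.849 m² and P = Dθ/2 = 5.655 m.
Hydraulic radius R = A/P = 4.849/5.655 = 0.8574 m.
Manning's equation: Q = (1/n) A R^(2/3) S^(1/2) = (1/0.013) × 4.849 × 0.8574^(2/3) × 0.01786^(1/2) = 45 m³/s.

Q = 45 m³/s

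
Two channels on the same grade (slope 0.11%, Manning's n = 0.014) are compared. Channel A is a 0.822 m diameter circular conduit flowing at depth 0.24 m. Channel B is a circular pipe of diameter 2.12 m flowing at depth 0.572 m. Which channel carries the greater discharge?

channel B

Channel A: For a circular section of diameter D = 0.822 m at depth y = 0.24 m, the central angle is θ = 2 arccos(1 − 2y/D) = 2.283 rad. Then A = (D²/8)(θ − sin θ) = 0.1289 m² and P = Dθ/2 = 0.9385 m. Hydraulic radius R = A/P = 0.1289/0.9385 = 0.1374 m. Q_A = (1/0.014)·0.1289·0.1374^(2/3)·√0.0011 = 0.08134 m³/s.
Channel B: For a circular section of diameter D = 2.12 m at depth y = 0.572 m, the central angle is θ = 2 arccos(1 − 2y/D) = 2.185 rad. Then A = (D²/8)(θ − sin θ) = 0.7682 m² and P = Dθ/2 = 2.316 m. Hydraulic radius R = A/P = 0.7682/2.316 = 0.3317 m. Q_B = (1/0.014)·0.7682·0.3317^(2/3)·√0.0011 = 0.8721 m³/s.
Q_A = 0.08134 m³/s vs Q_B = 0.8721 m³/s, so channel B carries more.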